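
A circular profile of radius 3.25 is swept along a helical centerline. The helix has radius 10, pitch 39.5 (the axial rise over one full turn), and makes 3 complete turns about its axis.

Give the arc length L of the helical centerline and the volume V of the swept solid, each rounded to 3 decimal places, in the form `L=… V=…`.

L=222.650 V=7388.196

2πR = 2π·10 = 62.831853
per-turn = √(62.831853² + 39.5²) = √(3947.8418 + 1560.25) = √5508.0918 = 74.216519
L = 3 × 74.216519 = 222.649558
V = π·3.25² × L = 33.183072 × 222.649558 = 7388.196416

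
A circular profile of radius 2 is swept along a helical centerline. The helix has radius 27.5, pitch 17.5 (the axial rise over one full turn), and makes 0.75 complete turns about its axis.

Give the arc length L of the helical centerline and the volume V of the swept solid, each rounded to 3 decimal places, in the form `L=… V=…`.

2πR = 2π·27.5 = 172.787596
per-turn = √(172.787596² + 17.5²) = √(29855.5533 + 306.25) = √30161.8033 = 173.671539
L = 0.75 × 173.671539 = 130.253654
V = π·2² × L = 12.566371 × 130.253654 = 1636.815689

L=130.254 V=1636.816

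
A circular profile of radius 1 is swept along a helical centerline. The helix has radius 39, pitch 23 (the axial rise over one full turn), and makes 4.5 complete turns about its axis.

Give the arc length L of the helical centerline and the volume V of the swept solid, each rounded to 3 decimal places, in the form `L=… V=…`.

L=1107.546 V=3479.457

2πR = 2π·39 = 245.044227
per-turn = √(245.044227² + 23²) = √(60046.6732 + 529) = √60575.6732 = 246.121257
L = 4.5 × 246.121257 = 1107.545657
V = π·1² × L = 3.141593 × 1107.545657 = 3479.457299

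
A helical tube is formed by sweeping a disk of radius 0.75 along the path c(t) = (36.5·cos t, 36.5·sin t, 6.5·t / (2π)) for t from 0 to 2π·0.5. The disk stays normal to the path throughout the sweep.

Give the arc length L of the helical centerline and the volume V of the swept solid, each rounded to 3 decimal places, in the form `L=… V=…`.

L=114.714 V=202.717

2πR = 2π·36.5 = 229.336264
per-turn = √(229.336264² + 6.5²) = √(52595.1219 + 42.25) = √52637.3719 = 229.428359
L = 0.5 × 229.428359 = 114.714179
V = π·0.75² × L = 1.767146 × 114.714179 = 202.716688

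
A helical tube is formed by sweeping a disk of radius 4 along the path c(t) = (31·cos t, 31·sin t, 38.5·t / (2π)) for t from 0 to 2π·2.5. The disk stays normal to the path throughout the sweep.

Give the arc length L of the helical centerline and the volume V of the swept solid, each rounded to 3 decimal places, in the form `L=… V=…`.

L=496.368 V=24950.183

2πR = 2π·31 = 194.778745
per-turn = √(194.778745² + 38.5²) = √(37938.7593 + 1482.25) = √39421.0093 = 198.547247
L = 2.5 × 198.547247 = 496.368118
V = π·4² × L = 50.265482 × 496.368118 = 24950.182911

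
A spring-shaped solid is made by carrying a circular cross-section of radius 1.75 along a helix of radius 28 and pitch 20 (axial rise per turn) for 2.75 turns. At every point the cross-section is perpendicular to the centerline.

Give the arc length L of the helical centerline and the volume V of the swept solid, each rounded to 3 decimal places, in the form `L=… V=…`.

L=486.921 V=4684.734

2πR = 2π·28 = 175.929189
per-turn = √(175.929189² + 20²) = √(30951.0794 + 400) = √31351.0794 = 177.062360
L = 2.75 × 177.062360 = 486.921491
V = π·1.75² × L = 9.621128 × 486.921491 = 4684.733744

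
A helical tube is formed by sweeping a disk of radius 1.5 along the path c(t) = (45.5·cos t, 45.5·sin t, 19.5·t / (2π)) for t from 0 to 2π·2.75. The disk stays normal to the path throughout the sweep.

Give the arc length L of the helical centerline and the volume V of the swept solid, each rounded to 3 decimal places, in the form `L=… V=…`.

2πR = 2π·45.5 = 285.884931
per-turn = √(285.884931² + 19.5²) = √(81730.1940 + 380.25) = √82110.4440 = 286.549200
L = 2.75 × 286.549200 = 788.010300
V = π·1.5² × L = 7.068583 × 788.010300 = 5570.116582

L=788.010 V=5570.117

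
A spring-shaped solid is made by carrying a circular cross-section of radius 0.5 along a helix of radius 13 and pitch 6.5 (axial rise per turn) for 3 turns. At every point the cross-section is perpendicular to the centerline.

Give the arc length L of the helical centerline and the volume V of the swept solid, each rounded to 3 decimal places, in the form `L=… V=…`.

2πR = 2π·13 = 81.681409
per-turn = √(81.681409² + 6.5²) = √(6671.8526 + 42.25) = √6714.1026 = 81.939628
L = 3 × 81.939628 = 245.818883
V = π·0.5² × L = 0.785398 × 245.818883 = 193.065699

L=245.819 V=193.066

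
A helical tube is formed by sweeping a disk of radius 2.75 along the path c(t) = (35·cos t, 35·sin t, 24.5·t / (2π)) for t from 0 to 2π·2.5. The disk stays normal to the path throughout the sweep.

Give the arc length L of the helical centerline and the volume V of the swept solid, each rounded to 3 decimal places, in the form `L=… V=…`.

2πR = 2π·35 = 219.911486
per-turn = √(219.911486² + 24.5²) = √(48361.0616 + 600.25) = √48961.3116 = 221.272031
L = 2.5 × 221.272031 = 553.180077
V = π·2.75² × L = 23.758294 × 553.180077 = 13142.615143

L=553.180 V=13142.615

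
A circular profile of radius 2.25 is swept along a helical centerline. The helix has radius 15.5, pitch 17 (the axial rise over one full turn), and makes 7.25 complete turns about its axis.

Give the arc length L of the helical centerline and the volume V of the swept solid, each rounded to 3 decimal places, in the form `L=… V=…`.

2πR = 2π·15.5 = 97.389372
per-turn = √(97.389372² + 17²) = √(9484.6898 + 289) = √9773.6898 = 98.861974
L = 7.25 × 98.861974 = 716.749309
V = π·2.25² × L = 15.904313 × 716.749309 = 11399.405213

L=716.749 V=11399.405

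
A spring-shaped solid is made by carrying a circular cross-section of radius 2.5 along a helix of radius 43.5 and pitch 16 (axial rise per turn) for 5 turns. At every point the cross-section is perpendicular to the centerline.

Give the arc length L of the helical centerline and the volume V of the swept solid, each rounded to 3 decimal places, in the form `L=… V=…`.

2πR = 2π·43.5 = 273.318561
per-turn = √(273.318561² + 16²) = √(74703.0357 + 256) = √74959.0357 = 273.786478
L = 5 × 273.786478 = 1368.932392
V = π·2.5² × L = 19.634954 × 1368.932392 = 26878.924655

L=1368.932 V=26878.925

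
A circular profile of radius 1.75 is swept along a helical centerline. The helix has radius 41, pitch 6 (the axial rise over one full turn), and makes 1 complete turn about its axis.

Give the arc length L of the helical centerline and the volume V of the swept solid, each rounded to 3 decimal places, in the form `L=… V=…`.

2πR = 2π·41 = 257.610598
per-turn = √(257.610598² + 6²) = √(66363.2200 + 36) = √66399.2200 = 257.680461
L = 1 × 257.680461 = 257.680461
V = π·1.75² × L = 9.621128 × 257.680461 = 2479.176570

L=257.680 V=2479.177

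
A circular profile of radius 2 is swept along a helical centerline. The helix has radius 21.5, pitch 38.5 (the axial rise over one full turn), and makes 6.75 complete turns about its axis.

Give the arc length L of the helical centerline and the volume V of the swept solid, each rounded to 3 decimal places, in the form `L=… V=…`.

L=948.156 V=11914.884

2πR = 2π·21.5 = 135.088484
per-turn = √(135.088484² + 38.5²) = √(18248.8985 + 1482.25) = √19731.1485 = 140.467607
L = 6.75 × 140.467607 = 948.156345
V = π·2² × L = 12.566371 × 948.156345 = 11914.884036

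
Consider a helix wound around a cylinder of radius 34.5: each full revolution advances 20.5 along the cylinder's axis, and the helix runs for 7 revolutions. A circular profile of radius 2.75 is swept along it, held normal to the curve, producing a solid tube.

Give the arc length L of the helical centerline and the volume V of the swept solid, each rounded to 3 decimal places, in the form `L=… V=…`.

L=1524.160 V=36211.432

2πR = 2π·34.5 = 216.769893
per-turn = √(216.769893² + 20.5²) = √(46989.1866 + 420.25) = √47409.4366 = 217.737081
L = 7 × 217.737081 = 1524.159569
V = π·2.75² × L = 23.758294 × 1524.159569 = 36211.431813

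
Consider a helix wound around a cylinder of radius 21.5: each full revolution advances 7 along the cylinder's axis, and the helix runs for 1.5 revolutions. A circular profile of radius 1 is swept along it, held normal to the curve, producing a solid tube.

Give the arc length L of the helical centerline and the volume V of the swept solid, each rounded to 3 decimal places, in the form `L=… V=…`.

2πR = 2π·21.5 = 135.088484
per-turn = √(135.088484² + 7²) = √(18248.8985 + 49) = √18297.8985 = 135.269725
L = 1.5 × 135.269725 = 202.904588
V = π·1² × L = 3.141593 × 202.904588 = 637.443562

L=202.905 V=637.444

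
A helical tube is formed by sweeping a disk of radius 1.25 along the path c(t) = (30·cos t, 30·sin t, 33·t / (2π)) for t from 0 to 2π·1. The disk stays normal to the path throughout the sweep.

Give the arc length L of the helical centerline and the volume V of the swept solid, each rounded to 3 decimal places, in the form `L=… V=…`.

L=191.362 V=939.348

2πR = 2π·30 = 188.495559
per-turn = √(188.495559² + 33²) = √(35530.5758 + 1089) = √36619.5758 = 191.362420
L = 1 × 191.362420 = 191.362420
V = π·1.25² × L = 4.908739 × 191.362420 = 939.348083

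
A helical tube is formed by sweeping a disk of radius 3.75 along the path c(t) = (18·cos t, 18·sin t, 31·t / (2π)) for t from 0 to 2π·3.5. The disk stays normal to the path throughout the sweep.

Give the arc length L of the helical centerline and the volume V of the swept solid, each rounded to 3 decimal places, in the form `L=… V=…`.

L=410.441 V=18132.743

2πR = 2π·18 = 113.097336
per-turn = √(113.097336² + 31²) = √(12791.0073 + 961) = √13752.0073 = 117.268953
L = 3.5 × 117.268953 = 410.441335
V = π·3.75² × L = 44.178647 × 410.441335 = 18132.742726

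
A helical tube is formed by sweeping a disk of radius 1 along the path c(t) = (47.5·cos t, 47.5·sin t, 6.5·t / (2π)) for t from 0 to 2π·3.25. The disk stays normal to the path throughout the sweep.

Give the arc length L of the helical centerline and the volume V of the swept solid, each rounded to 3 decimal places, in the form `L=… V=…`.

L=970.197 V=3047.963

2πR = 2π·47.5 = 298.451302
per-turn = √(298.451302² + 6.5²) = √(89073.1797 + 42.25) = √89115.4297 = 298.522076
L = 3.25 × 298.522076 = 970.196746
V = π·1² × L = 3.141593 × 970.196746 = 3047.962971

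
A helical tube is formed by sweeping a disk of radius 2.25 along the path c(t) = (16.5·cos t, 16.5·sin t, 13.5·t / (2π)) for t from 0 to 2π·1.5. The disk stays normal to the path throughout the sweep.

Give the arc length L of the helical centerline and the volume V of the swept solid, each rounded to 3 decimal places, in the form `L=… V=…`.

2πR = 2π·16.5 = 103.672558
per-turn = √(103.672558² + 13.5²) = √(10747.9992 + 182.25) = √10930.2492 = 104.547832
L = 1.5 × 104.547832 = 156.821748
V = π·2.25² × L = 15.904313 × 156.821748 = 2494.142137

L=156.822 V=2494.142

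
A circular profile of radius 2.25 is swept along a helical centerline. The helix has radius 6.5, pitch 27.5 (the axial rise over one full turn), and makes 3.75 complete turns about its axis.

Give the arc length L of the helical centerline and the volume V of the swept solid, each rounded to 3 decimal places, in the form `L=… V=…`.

2πR = 2π·6.5 = 40.840704
per-turn = √(40.840704² + 27.5²) = √(1667.9631 + 756.25) = √2424.2131 = 49.236299
L = 3.75 × 49.236299 = 184.636121
V = π·2.25² × L = 15.904313 × 184.636121 = 2936.510631

L=184.636 V=2936.511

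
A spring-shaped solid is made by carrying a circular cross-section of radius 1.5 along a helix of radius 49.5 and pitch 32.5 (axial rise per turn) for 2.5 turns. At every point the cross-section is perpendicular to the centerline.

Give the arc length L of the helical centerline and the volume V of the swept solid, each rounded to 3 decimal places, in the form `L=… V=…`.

2πR = 2π·49.5 = 311.017673
per-turn = √(311.017673² + 32.5²) = √(96731.9927 + 1056.25) = √97788.2427 = 312.711117
L = 2.5 × 312.711117 = 781.777793
V = π·1.5² × L = 7.068583 × 781.777793 = 5526.061583

L=781.778 V=5526.062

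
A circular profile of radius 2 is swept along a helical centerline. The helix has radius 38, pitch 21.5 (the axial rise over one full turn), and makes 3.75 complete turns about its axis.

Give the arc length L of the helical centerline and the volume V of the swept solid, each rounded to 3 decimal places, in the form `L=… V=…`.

2πR = 2π·38 = 238.761042
per-turn = √(238.761042² + 21.5²) = √(57006.8350 + 462.25) = √57469.0850 = 239.727105
L = 3.75 × 239.727105 = 898.976645
V = π·2² × L = 12.566371 × 898.976645 = 11296.873694

L=898.977 V=11296.874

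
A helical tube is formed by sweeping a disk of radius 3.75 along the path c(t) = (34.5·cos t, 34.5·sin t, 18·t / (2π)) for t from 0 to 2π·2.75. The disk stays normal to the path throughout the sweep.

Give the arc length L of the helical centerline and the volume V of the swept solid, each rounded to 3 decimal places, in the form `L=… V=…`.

L=598.169 V=26426.290

2πR = 2π·34.5 = 216.769893
per-turn = √(216.769893² + 18²) = √(46989.1866 + 324) = √47313.1866 = 217.515946
L = 2.75 × 217.515946 = 598.168850
V = π·3.75² × L = 44.178647 × 598.168850 = 26426.290293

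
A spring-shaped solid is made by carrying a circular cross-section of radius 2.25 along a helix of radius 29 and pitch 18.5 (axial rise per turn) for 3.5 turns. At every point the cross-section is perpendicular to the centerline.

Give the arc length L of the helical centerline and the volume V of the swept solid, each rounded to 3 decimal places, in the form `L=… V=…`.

L=641.022 V=10195.013

2πR = 2π·29 = 182.212374
per-turn = √(182.212374² + 18.5²) = √(33201.3492 + 342.25) = √33543.5992 = 183.149117
L = 3.5 × 183.149117 = 641.021911
V = π·2.25² × L = 15.904313 × 641.021911 = 10195.012988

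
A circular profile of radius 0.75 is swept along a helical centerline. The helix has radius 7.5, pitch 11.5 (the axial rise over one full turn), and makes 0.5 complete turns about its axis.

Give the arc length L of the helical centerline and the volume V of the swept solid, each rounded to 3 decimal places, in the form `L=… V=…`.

2πR = 2π·7.5 = 47.123890
per-turn = √(47.123890² + 11.5²) = √(2220.6610 + 132.25) = √2352.9110 = 48.506814
L = 0.5 × 48.506814 = 24.253407
V = π·0.75² × L = 1.767146 × 24.253407 = 42.859308

L=24.253 V=42.859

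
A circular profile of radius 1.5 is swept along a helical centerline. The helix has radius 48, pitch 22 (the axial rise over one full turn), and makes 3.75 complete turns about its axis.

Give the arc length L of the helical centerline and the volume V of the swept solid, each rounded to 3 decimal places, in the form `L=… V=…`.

L=1133.978 V=8015.621

2πR = 2π·48 = 301.592895
per-turn = √(301.592895² + 22²) = √(90958.2742 + 484) = √91442.2742 = 302.394236
L = 3.75 × 302.394236 = 1133.978386
V = π·1.5² × L = 7.068583 × 1133.978386 = 8015.620877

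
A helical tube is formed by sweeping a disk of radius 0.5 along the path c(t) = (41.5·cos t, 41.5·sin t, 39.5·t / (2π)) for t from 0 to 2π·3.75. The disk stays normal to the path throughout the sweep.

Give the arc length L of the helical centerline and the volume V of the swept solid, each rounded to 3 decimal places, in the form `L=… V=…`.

L=988.976 V=776.740

2πR = 2π·41.5 = 260.752190
per-turn = √(260.752190² + 39.5²) = √(67991.7047 + 1560.25) = √69551.9547 = 263.727046
L = 3.75 × 263.727046 = 988.976422
V = π·0.5² × L = 0.785398 × 988.976422 = 776.740265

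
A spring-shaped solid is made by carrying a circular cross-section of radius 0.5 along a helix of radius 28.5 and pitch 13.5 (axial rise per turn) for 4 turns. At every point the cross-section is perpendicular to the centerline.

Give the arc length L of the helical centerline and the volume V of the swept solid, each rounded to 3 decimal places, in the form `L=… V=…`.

2πR = 2π·28.5 = 179.070781
per-turn = √(179.070781² + 13.5²) = √(32066.3447 + 182.25) = √32248.5947 = 179.578937
L = 4 × 179.578937 = 718.315749
V = π·0.5² × L = 0.785398 × 718.315749 = 564.163870

L=718.316 V=564.164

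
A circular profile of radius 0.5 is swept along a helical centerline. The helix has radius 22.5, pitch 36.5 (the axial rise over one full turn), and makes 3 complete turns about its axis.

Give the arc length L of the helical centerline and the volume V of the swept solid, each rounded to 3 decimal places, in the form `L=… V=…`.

L=438.023 V=344.022

2πR = 2π·22.5 = 141.371669
per-turn = √(141.371669² + 36.5²) = √(19985.9489 + 1332.25) = √21318.1989 = 146.007530
L = 3 × 146.007530 = 438.022591
V = π·0.5² × L = 0.785398 × 438.022591 = 344.022138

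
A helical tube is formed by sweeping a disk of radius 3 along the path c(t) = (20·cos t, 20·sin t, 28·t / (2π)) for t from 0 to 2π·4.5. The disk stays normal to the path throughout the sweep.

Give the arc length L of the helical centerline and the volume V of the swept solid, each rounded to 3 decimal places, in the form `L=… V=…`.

2πR = 2π·20 = 125.663706
per-turn = √(125.663706² + 28²) = √(15791.3670 + 784) = √16575.3670 = 128.745357
L = 4.5 × 128.745357 = 579.354108
V = π·3² × L = 28.274334 × 579.354108 = 16380.851489

L=579.354 V=16380.851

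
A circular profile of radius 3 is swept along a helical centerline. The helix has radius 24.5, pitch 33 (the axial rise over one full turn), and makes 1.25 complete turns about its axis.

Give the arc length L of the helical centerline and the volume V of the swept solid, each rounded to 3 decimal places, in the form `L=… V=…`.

2πR = 2π·24.5 = 153.938040
per-turn = √(153.938040² + 33²) = √(23696.9202 + 1089) = √24785.9202 = 157.435448
L = 1.25 × 157.435448 = 196.794310
V = π·3² × L = 28.274334 × 196.794310 = 5564.228014

L=196.794 V=5564.228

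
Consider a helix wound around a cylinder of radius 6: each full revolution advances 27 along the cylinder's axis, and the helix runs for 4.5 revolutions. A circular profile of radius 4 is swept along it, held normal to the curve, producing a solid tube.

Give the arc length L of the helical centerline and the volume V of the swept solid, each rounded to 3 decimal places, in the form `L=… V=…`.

2πR = 2π·6 = 37.699112
per-turn = √(37.699112² + 27²) = √(1421.2230 + 729) = √2150.2230 = 46.370497
L = 4.5 × 46.370497 = 208.667239
V = π·4² × L = 50.265482 × 208.667239 = 10488.759418

L=208.667 V=10488.759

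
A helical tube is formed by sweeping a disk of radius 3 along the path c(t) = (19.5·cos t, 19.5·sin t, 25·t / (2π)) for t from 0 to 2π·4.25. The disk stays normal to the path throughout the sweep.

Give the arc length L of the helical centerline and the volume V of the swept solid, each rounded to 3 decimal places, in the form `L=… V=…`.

L=531.448 V=15026.347

2πR = 2π·19.5 = 122.522113
per-turn = √(122.522113² + 25²) = √(15011.6683 + 625) = √15636.6683 = 125.046664
L = 4.25 × 125.046664 = 531.448324
V = π·3² × L = 28.274334 × 531.448324 = 15026.347353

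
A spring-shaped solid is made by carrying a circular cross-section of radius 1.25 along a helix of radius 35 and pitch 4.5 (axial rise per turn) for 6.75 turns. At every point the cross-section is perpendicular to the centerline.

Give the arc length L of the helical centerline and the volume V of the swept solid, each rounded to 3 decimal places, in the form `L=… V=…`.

L=1484.713 V=7288.069

2πR = 2π·35 = 219.911486
per-turn = √(219.911486² + 4.5²) = √(48361.0616 + 20.25) = √48381.3116 = 219.957522
L = 6.75 × 219.957522 = 1484.713275
V = π·1.25² × L = 4.908739 × 1484.713275 = 7288.069245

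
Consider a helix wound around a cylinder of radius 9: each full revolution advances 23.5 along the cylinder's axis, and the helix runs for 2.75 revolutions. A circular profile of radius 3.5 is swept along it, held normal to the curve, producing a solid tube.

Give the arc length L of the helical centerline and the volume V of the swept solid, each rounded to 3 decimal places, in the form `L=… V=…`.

L=168.402 V=6480.886

2πR = 2π·9 = 56.548668
per-turn = √(56.548668² + 23.5²) = √(3197.7518 + 552.25) = √3750.0018 = 61.237258
L = 2.75 × 61.237258 = 168.402461
V = π·3.5² × L = 38.484510 × 168.402461 = 6480.886188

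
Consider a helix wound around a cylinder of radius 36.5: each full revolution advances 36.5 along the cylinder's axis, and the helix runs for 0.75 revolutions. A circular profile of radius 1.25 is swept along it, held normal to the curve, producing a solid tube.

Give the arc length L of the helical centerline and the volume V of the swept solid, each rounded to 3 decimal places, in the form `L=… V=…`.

2πR = 2π·36.5 = 229.336264
per-turn = √(229.336264² + 36.5²) = √(52595.1219 + 1332.25) = √53927.3719 = 232.222677
L = 0.75 × 232.222677 = 174.167008
V = π·1.25² × L = 4.908739 × 174.167008 = 854.940301

L=174.167 V=854.940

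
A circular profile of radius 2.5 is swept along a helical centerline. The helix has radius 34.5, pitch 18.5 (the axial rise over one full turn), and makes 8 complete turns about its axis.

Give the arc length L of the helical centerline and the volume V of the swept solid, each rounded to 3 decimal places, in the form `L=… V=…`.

L=1740.463 V=34173.914

2πR = 2π·34.5 = 216.769893
per-turn = √(216.769893² + 18.5²) = √(46989.1866 + 342.25) = √47331.4366 = 217.557892
L = 8 × 217.557892 = 1740.463139
V = π·2.5² × L = 19.634954 × 1740.463139 = 34173.913828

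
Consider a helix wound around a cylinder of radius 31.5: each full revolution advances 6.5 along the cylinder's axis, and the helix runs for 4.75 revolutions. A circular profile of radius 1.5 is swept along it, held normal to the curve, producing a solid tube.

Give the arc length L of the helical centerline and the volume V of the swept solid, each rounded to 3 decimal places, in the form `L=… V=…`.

L=940.628 V=6648.911

2πR = 2π·31.5 = 197.920337
per-turn = √(197.920337² + 6.5²) = √(39172.4599 + 42.25) = √39214.7099 = 198.027043
L = 4.75 × 198.027043 = 940.628456
V = π·1.5² × L = 7.068583 × 940.628456 = 6648.910753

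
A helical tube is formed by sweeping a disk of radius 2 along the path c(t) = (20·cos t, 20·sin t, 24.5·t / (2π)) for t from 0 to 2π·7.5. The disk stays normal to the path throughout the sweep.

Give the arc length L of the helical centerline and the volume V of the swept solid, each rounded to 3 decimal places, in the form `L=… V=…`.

2πR = 2π·20 = 125.663706
per-turn = √(125.663706² + 24.5²) = √(15791.3670 + 600.25) = √16391.6170 = 128.029751
L = 7.5 × 128.029751 = 960.223130
V = π·2² × L = 12.566371 × 960.223130 = 12066.519719

L=960.223 V=12066.520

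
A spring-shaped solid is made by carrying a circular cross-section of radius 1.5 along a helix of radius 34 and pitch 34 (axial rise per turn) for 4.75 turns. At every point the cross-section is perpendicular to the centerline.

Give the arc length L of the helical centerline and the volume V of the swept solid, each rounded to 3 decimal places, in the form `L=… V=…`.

2πR = 2π·34 = 213.628300
per-turn = √(213.628300² + 34²) = √(45637.0508 + 1156) = √46793.0508 = 216.317014
L = 4.75 × 216.317014 = 1027.505819
V = π·1.5² × L = 7.068583 × 1027.505819 = 7263.010646

L=1027.506 V=7263.011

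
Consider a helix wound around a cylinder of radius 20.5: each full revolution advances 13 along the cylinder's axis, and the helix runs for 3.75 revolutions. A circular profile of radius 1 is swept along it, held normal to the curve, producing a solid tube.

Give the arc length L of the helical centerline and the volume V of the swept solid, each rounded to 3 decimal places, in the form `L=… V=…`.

L=485.474 V=1525.161

2πR = 2π·20.5 = 128.805299
per-turn = √(128.805299² + 13²) = √(16590.8050 + 169) = √16759.8050 = 129.459666
L = 3.75 × 129.459666 = 485.473746
V = π·1² × L = 3.141593 × 485.473746 = 1525.160753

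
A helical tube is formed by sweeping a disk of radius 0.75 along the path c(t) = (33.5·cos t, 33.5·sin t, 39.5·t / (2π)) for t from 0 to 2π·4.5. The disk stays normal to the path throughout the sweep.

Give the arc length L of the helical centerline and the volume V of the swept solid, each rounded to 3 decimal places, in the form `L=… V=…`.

L=963.724 V=1703.041

2πR = 2π·33.5 = 210.486708
per-turn = √(210.486708² + 39.5²) = √(44304.6542 + 1560.25) = √45864.9042 = 214.160931
L = 4.5 × 214.160931 = 963.724187
V = π·0.75² × L = 1.767146 × 963.724187 = 1703.041215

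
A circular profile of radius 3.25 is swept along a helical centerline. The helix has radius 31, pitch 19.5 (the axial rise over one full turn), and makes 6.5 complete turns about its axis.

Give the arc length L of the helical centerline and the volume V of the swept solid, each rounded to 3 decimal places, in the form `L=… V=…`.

2πR = 2π·31 = 194.778745
per-turn = √(194.778745² + 19.5²) = √(37938.7593 + 380.25) = √38319.0093 = 195.752418
L = 6.5 × 195.752418 = 1272.390720
V = π·3.25² × L = 33.183072 × 1272.390720 = 42221.833379

L=1272.391 V=42221.833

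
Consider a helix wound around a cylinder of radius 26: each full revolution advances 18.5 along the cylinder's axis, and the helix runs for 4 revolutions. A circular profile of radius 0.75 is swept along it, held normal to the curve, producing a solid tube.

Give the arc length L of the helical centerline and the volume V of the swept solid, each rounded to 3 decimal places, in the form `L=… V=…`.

L=657.628 V=1162.125

2πR = 2π·26 = 163.362818
per-turn = √(163.362818² + 18.5²) = √(26687.4103 + 342.25) = √27029.6603 = 164.406996
L = 4 × 164.406996 = 657.627984
V = π·0.75² × L = 1.767146 × 657.627984 = 1162.124574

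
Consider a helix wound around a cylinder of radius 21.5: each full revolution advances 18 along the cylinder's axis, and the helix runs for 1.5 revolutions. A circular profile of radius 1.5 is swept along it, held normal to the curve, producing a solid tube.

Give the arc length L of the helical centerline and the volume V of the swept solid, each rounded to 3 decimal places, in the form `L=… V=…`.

L=204.424 V=1444.986

2πR = 2π·21.5 = 135.088484
per-turn = √(135.088484² + 18²) = √(18248.8985 + 324) = √18572.8985 = 136.282422
L = 1.5 × 136.282422 = 204.423633
V = π·1.5² × L = 7.068583 × 204.423633 = 1444.985513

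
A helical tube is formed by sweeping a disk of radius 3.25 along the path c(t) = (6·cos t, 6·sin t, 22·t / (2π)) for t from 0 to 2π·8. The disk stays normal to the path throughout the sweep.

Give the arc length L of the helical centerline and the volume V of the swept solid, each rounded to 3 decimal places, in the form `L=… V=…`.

2πR = 2π·6 = 37.699112
per-turn = √(37.699112² + 22²) = √(1421.2230 + 484) = √1905.2230 = 43.648861
L = 8 × 43.648861 = 349.190885
V = π·3.25² × L = 33.183072 × 349.190885 = 11587.226419

L=349.191 V=11587.226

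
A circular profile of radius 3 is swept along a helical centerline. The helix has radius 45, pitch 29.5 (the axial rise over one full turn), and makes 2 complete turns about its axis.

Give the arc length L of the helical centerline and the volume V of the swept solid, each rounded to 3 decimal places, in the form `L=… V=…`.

L=568.556 V=16075.549

2πR = 2π·45 = 282.743339
per-turn = √(282.743339² + 29.5²) = √(79943.7956 + 870.25) = √80814.0456 = 284.278113
L = 2 × 284.278113 = 568.556226
V = π·3² × L = 28.274334 × 568.556226 = 16075.548577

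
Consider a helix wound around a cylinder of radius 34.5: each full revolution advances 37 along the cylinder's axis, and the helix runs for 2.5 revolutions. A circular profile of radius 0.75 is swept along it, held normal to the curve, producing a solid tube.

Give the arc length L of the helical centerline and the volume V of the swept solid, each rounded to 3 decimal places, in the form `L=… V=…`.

2πR = 2π·34.5 = 216.769893
per-turn = √(216.769893² + 37²) = √(46989.1866 + 1369) = √48358.1866 = 219.904949
L = 2.5 × 219.904949 = 549.762372
V = π·0.75² × L = 1.767146 × 549.762372 = 971.510304

L=549.762 V=971.510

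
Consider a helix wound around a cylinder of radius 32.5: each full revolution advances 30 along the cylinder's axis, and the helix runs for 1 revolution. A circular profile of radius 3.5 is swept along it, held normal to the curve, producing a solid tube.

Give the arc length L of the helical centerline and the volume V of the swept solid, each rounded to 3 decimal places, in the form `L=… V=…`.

2πR = 2π·32.5 = 204.203522
per-turn = √(204.203522² + 30²) = √(41699.0786 + 900) = √42599.0786 = 206.395442
L = 1 × 206.395442 = 206.395442
V = π·3.5² × L = 38.484510 × 206.395442 = 7943.027464

L=206.395 V=7943.027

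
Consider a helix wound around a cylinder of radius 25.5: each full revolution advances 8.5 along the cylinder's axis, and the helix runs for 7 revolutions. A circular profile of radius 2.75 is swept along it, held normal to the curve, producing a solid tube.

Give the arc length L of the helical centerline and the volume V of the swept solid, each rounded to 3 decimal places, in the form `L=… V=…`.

2πR = 2π·25.5 = 160.221225
per-turn = √(160.221225² + 8.5²) = √(25670.8410 + 72.25) = √25743.0910 = 160.446536
L = 7 × 160.446536 = 1123.125755
V = π·2.75² × L = 23.758294 × 1123.125755 = 26683.552381

L=1123.126 V=26683.552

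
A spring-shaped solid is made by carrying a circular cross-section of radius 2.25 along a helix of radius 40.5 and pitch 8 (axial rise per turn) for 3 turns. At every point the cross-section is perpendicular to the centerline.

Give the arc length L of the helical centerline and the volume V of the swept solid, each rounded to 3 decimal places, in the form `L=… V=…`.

2πR = 2π·40.5 = 254.469005
per-turn = √(254.469005² + 8²) = √(64754.4745 + 64) = √64818.4745 = 254.594726
L = 3 × 254.594726 = 763.784178
V = π·2.25² × L = 15.904313 × 763.784178 = 12147.462482

L=763.784 V=12147.462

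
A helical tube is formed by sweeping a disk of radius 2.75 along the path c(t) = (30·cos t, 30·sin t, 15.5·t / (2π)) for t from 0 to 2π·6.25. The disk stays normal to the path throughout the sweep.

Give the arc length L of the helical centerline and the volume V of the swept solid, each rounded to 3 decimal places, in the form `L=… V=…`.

L=1182.074 V=28084.052

2πR = 2π·30 = 188.495559
per-turn = √(188.495559² + 15.5²) = √(35530.5758 + 240.25) = √35770.8258 = 189.131768
L = 6.25 × 189.131768 = 1182.073553
V = π·2.75² × L = 23.758294 × 1182.073553 = 28084.051523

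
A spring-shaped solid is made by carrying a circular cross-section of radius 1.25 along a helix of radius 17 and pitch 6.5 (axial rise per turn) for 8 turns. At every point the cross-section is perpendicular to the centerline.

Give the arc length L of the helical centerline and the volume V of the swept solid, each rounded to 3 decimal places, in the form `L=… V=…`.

L=856.094 V=4202.341

2πR = 2π·17 = 106.814150
per-turn = √(106.814150² + 6.5²) = √(11409.2627 + 42.25) = √11451.5127 = 107.011741
L = 8 × 107.011741 = 856.093927
V = π·1.25² × L = 4.908739 × 856.093927 = 4202.341238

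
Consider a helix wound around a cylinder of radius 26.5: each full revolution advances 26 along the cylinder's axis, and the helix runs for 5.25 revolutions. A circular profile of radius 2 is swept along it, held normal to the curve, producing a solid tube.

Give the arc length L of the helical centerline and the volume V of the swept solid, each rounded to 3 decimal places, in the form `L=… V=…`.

2πR = 2π·26.5 = 166.504411
per-turn = √(166.504411² + 26²) = √(27723.7188 + 676) = √28399.7188 = 168.522161
L = 5.25 × 168.522161 = 884.741345
V = π·2² × L = 12.566371 × 884.741345 = 11117.987645

L=884.741 V=11117.988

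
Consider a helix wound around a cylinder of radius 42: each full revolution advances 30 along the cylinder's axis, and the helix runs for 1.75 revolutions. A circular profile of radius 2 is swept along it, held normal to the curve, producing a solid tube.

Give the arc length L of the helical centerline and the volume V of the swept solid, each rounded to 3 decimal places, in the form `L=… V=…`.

L=464.789 V=5840.707

2πR = 2π·42 = 263.893783
per-turn = √(263.893783² + 30²) = √(69639.9287 + 900) = √70539.9287 = 265.593540
L = 1.75 × 265.593540 = 464.788696
V = π·2² × L = 12.566371 × 464.788696 = 5840.707006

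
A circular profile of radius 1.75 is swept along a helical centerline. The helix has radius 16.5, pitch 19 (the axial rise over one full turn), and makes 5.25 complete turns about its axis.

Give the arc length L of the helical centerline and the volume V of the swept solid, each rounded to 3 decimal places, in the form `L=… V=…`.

2πR = 2π·16.5 = 103.672558
per-turn = √(103.672558² + 19²) = √(10747.9992 + 361) = √11108.9992 = 105.399237
L = 5.25 × 105.399237 = 553.345995
V = π·1.75² × L = 9.621128 × 553.345995 = 5323.812371

L=553.346 V=5323.812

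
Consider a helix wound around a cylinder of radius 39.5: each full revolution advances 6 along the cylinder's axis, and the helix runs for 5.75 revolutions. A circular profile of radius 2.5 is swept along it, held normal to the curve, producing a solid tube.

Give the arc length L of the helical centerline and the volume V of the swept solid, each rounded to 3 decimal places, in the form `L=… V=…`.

2πR = 2π·39.5 = 248.185820
per-turn = √(248.185820² + 6²) = √(61596.2011 + 36) = √61632.2011 = 248.258335
L = 5.75 × 248.258335 = 1427.485428
V = π·2.5² × L = 19.634954 × 1427.485428 = 28028.610840

L=1427.485 V=28028.611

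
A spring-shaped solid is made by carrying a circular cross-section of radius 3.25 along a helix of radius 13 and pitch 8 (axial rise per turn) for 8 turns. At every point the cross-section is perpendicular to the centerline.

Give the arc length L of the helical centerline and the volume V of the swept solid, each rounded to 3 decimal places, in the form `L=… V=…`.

2πR = 2π·13 = 81.681409
per-turn = √(81.681409² + 8²) = √(6671.8526 + 64) = √6735.8526 = 82.072240
L = 8 × 82.072240 = 656.577920
V = π·3.25² × L = 33.183072 × 656.577920 = 21787.272652

L=656.578 V=21787.273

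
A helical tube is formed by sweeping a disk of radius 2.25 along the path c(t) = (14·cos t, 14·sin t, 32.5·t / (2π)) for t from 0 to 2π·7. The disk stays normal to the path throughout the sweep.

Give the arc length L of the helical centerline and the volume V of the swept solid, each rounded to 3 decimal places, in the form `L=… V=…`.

2πR = 2π·14 = 87.964594
per-turn = √(87.964594² + 32.5²) = √(7737.7699 + 1056.25) = √8794.0199 = 93.776435
L = 7 × 93.776435 = 656.435048
V = π·2.25² × L = 15.904313 × 656.435048 = 10440.148347

L=656.435 V=10440.148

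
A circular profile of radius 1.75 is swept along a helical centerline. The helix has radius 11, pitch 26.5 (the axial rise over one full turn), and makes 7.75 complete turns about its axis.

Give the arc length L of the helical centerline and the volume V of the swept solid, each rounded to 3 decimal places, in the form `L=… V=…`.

L=573.664 V=5519.298

2πR = 2π·11 = 69.115038
per-turn = √(69.115038² + 26.5²) = √(4776.8885 + 702.25) = √5479.1385 = 74.021203
L = 7.75 × 74.021203 = 573.664325
V = π·1.75² × L = 9.621128 × 573.664325 = 5519.297616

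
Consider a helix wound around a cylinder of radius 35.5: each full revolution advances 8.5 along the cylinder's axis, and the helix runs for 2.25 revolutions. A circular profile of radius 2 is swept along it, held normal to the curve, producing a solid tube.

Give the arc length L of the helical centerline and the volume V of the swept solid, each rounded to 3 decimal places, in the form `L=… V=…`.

2πR = 2π·35.5 = 223.053078
per-turn = √(223.053078² + 8.5²) = √(49752.6758 + 72.25) = √49824.9258 = 223.214977
L = 2.25 × 223.214977 = 502.233697
V = π·2² × L = 12.566371 × 502.233697 = 6311.254776

L=502.234 V=6311.255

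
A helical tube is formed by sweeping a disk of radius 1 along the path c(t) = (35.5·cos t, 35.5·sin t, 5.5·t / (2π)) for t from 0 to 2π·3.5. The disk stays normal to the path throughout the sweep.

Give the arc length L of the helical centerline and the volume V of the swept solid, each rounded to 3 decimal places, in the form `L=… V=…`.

L=780.923 V=2453.342

2πR = 2π·35.5 = 223.053078
per-turn = √(223.053078² + 5.5²) = √(49752.6758 + 30.25) = √49782.9258 = 223.120877
L = 3.5 × 223.120877 = 780.923070
V = π·1² × L = 3.141593 × 780.923070 = 2453.342179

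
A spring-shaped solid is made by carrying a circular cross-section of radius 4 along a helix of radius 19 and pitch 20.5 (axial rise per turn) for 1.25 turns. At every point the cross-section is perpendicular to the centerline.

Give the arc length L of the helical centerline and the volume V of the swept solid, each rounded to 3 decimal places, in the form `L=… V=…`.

2πR = 2π·19 = 119.380521
per-turn = √(119.380521² + 20.5²) = √(14251.7088 + 420.25) = √14671.9588 = 121.127861
L = 1.25 × 121.127861 = 151.409826
V = π·4² × L = 50.265482 × 151.409826 = 7610.687977

L=151.410 V=7610.688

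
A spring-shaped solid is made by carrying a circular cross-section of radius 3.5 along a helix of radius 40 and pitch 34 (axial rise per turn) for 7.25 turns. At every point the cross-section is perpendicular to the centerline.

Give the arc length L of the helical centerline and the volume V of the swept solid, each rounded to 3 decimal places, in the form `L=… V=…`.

L=1838.722 V=70762.300

2πR = 2π·40 = 251.327412
per-turn = √(251.327412² + 34²) = √(63165.4682 + 1156) = √64321.4682 = 253.616774
L = 7.25 × 253.616774 = 1838.721613
V = π·3.5² × L = 38.484510 × 1838.721613 = 70762.300319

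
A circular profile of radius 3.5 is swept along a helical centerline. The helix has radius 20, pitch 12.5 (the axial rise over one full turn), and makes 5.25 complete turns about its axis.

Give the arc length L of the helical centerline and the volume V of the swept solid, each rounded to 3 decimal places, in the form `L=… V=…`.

2πR = 2π·20 = 125.663706
per-turn = √(125.663706² + 12.5²) = √(15791.3670 + 156.25) = √15947.6170 = 126.283875
L = 5.25 × 126.283875 = 662.990343
V = π·3.5² × L = 38.484510 × 662.990343 = 25514.858484

L=662.990 V=25514.858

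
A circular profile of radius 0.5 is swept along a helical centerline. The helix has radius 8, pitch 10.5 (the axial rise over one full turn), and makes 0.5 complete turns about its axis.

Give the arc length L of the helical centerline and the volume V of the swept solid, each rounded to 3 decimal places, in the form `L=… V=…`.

2πR = 2π·8 = 50.265482
per-turn = √(50.265482² + 10.5²) = √(2526.6187 + 110.25) = √2636.8687 = 51.350450
L = 0.5 × 51.350450 = 25.675225
V = π·0.5² × L = 0.785398 × 25.675225 = 20.165275

L=25.675 V=20.165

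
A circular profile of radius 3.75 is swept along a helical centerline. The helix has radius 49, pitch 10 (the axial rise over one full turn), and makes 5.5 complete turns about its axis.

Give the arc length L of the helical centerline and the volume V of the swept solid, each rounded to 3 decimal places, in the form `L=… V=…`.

2πR = 2π·49 = 307.876080
per-turn = √(307.876080² + 10²) = √(94787.6807 + 100) = √94887.6807 = 308.038440
L = 5.5 × 308.038440 = 1694.211421
V = π·3.75² × L = 44.178647 × 1694.211421 = 74847.967804

L=1694.211 V=74847.968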